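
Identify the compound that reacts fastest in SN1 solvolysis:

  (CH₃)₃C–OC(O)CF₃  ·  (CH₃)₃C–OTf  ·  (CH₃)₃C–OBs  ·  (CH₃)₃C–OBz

(CH₃)₃C–OTf

The skeletons are identical, so relative rate is governed entirely by leaving-group ability.
The more stable X⁻ (or X) is on its own — i.e. the weaker a base it is — the better a leaving group it makes.
(CH₃)₃C–OTf loses OTf⁻: pKₐ(CF₃SO₃H (triflic acid)) ≈ -14
(CH₃)₃C–OBs loses OBs⁻: pKₐ(p-BrC₆H₄SO₃H) ≈ -2.8
(CH₃)₃C–OC(O)CF₃ loses CF₃COO⁻: pKₐ(CF₃COOH) ≈ 0.2
(CH₃)₃C–OBz loses PhCOO⁻: pKₐ(C₆H₅COOH) ≈ 4.2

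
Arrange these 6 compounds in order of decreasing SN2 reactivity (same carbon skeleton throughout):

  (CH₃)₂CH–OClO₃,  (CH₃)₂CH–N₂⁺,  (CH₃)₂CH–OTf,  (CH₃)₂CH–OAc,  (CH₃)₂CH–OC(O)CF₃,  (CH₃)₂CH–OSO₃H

The skeletons are identical, so relative rate is governed entirely by leaving-group ability.
A good leaving group is a weak base: the lower the pKₐ of its conjugate acid, the more readily it departs.
(CH₃)₂CH–N₂⁺ loses N₂: no meaningful conjugate acid; N₂ departs as an exceptionally stable neutral molecule
(CH₃)₂CH–OTf loses OTf⁻: pKₐ(CF₃SO₃H (triflic acid)) ≈ -14
(CH₃)₂CH–OClO₃ loses ClO₄⁻: pKₐ(HClO₄) ≈ -10
(CH₃)₂CH–OSO₃H loses HSO₄⁻: pKₐ(H₂SO₄) ≈ -3
(CH₃)₂CH–OC(O)CF₃ loses CF₃COO⁻: pKₐ(CF₃COOH) ≈ 0.2
(CH₃)₂CH–OAc loses AcO⁻: pKₐ(CH₃COOH) ≈ 4.8

(CH₃)₂CH–N₂⁺ > (CH₃)₂CH–OTf > (CH₃)₂CH–OClO₃ > (CH₃)₂CH–OSO₃H > (CH₃)₂CH–OC(O)CF₃ > (CH₃)₂CH–OAc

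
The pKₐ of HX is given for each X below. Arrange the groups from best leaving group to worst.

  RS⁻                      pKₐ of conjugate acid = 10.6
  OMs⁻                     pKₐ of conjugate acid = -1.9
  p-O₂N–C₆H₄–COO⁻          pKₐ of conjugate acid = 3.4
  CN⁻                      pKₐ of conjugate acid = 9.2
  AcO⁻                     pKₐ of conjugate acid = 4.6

OMs⁻ > p-O₂N–C₆H₄–COO⁻ > AcO⁻ > CN⁻ > RS⁻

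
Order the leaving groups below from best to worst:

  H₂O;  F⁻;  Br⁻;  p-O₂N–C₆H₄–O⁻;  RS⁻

A good leaving group is a weak base: the lower the pKₐ of its conjugate acid, the more readily it departs.
Br⁻: pKₐ(HBr) ≈ -9
H₂O: pKₐ(H₃O⁺) ≈ -1.7
F⁻: pKₐ(HF) ≈ 3.2
p-O₂N–C₆H₄–O⁻: pKₐ(p-nitrophenol) ≈ 7.2
RS⁻: pKₐ(RSH (a thiol)) ≈ 10.5

Br⁻ > H₂O > F⁻ > p-O₂N–C₆H₄–O⁻ > RS⁻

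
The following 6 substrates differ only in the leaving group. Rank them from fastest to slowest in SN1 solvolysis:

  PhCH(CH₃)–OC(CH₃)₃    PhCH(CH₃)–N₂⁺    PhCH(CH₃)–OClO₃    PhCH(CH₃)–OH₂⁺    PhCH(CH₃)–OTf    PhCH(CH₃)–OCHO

PhCH(CH₃)–N₂⁺ > PhCH(CH₃)–OTf > PhCH(CH₃)–OClO₃ > PhCH(CH₃)–OH₂⁺ > PhCH(CH₃)–OCHO > PhCH(CH₃)–OC(CH₃)₃

With the same alkyl group throughout, only the leaving group differentiates the rates.
Leaving-group ability tracks the stability of the departed species; conjugate-acid pKₐ is the usual yardstick (lower pKₐ → better LG).
PhCH(CH₃)–N₂⁺ loses N₂: no meaningful conjugate acid; N₂ departs as an exceptionally stable neutral molecule
PhCH(CH₃)–OTf loses OTf⁻: pKₐ(CF₃SO₃H (triflic acid)) ≈ -14
PhCH(CH₃)–OClO₃ loses ClO₄⁻: pKₐ(HClO₄) ≈ -10
PhCH(CH₃)–OH₂⁺ loses H₂O: pKₐ(H₃O⁺) ≈ -1.7
PhCH(CH₃)–OCHO loses HCOO⁻: pKₐ(HCOOH) ≈ 3.8
PhCH(CH₃)–OC(CH₃)₃ loses (CH₃)₃CO⁻: pKₐ(t-BuOH) ≈ 18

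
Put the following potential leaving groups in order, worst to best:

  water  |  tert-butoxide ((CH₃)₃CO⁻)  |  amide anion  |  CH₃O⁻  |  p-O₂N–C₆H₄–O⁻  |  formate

water: pKₐ(H₃O⁺) ≈ -1.7 — neutral; leaves from a protonated alcohol (R–OH₂⁺)
formate: pKₐ(HCOOH) ≈ 3.8
p-O₂N–C₆H₄–O⁻: pKₐ(p-nitrophenol) ≈ 7.2
CH₃O⁻: pKₐ(CH₃OH) ≈ 15.5 — strong base; alkoxides do not leave unassisted
tert-butoxide ((CH₃)₃CO⁻): pKₐ(t-BuOH) ≈ 18 — bulky, strongly basic alkoxide
amide anion: pKₐ(NH₃) ≈ 38
Reversing gives the worst-to-best order requested.

amide anion < tert-butoxide ((CH₃)₃CO⁻) < CH₃O⁻ < p-O₂N–C₆H₄–O⁻ < formate < water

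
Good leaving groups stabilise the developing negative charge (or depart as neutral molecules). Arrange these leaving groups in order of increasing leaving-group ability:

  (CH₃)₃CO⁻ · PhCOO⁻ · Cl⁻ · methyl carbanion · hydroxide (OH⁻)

methyl carbanion < (CH₃)₃CO⁻ < hydroxide (OH⁻) < PhCOO⁻ < Cl⁻

Rank by basicity of the departing species: weakest base leaves most easily.
Cl⁻: pKₐ(HCl) ≈ -7
PhCOO⁻: pKₐ(C₆H₅COOH) ≈ 4.2
hydroxide (OH⁻): pKₐ(H₂O) ≈ 15.7
(CH₃)₃CO⁻: pKₐ(t-BuOH) ≈ 18
methyl carbanion: pKₐ(CH₄) ≈ 48
The question asks for worst first, so the sequence is read in increasing leaving-group ability.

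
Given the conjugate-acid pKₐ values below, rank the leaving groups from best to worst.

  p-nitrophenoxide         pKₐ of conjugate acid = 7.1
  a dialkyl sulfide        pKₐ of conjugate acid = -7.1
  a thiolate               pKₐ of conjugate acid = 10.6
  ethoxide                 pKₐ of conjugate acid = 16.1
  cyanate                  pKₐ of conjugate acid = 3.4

a dialkyl sulfide > cyanate > p-nitrophenoxide > a thiolate > ethoxide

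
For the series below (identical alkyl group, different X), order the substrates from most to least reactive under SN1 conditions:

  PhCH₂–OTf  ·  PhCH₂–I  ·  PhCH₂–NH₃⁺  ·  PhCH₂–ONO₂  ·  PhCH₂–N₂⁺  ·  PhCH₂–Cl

PhCH₂–N₂⁺ > PhCH₂–OTf > PhCH₂–I > PhCH₂–Cl > PhCH₂–ONO₂ > PhCH₂–NH₃⁺

The skeletons are identical, so relative rate is governed entirely by leaving-group ability.
The more stable X⁻ (or X) is on its own — i.e. the weaker a base it is — the better a leaving group it makes.
PhCH₂–N₂⁺ loses N₂: no meaningful conjugate acid; N₂ departs as an exceptionally stable neutral molecule
PhCH₂–OTf loses OTf⁻: pKₐ(CF₃SO₃H (triflic acid)) ≈ -14
PhCH₂–I loses I⁻: pKₐ(HI) ≈ -10
PhCH₂–Cl loses Cl⁻: pKₐ(HCl) ≈ -7
PhCH₂–ONO₂ loses NO₃⁻: pKₐ(HNO₃) ≈ -1.3
PhCH₂–NH₃⁺ loses NH₃: pKₐ(NH₄⁺) ≈ 9.2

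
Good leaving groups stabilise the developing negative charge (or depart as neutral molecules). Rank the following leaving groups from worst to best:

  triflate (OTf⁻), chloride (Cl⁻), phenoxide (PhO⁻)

A good leaving group is a weak base: the lower the pKₐ of its conjugate acid, the more readily it departs.
triflate (OTf⁻): pKₐ(CF₃SO₃H (triflic acid)) ≈ -14
chloride (Cl⁻): pKₐ(HCl) ≈ -7
phenoxide (PhO⁻): pKₐ(C₆H₅OH (phenol)) ≈ 10
Reversing gives the worst-to-best order requested.

phenoxide (PhO⁻) < chloride (Cl⁻) < triflate (OTf⁻)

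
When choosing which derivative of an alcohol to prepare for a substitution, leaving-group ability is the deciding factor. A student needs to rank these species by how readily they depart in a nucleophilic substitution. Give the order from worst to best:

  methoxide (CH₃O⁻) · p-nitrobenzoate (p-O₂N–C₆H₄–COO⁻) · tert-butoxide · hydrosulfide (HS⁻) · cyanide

A good leaving group is a weak base: the lower the pKₐ of its conjugate acid, the more readily it departs.
p-nitrobenzoate (p-O₂N–C₆H₄–COO⁻): pKₐ(p-nitrobenzoic acid) ≈ 3.4
hydrosulfide (HS⁻): pKₐ(H₂S) ≈ 7 — larger and more polarisable than the oxygen analogue
cyanide: pKₐ(HCN) ≈ 9.2 — sp carbon stabilises the charge somewhat, but still a poor LG
methoxide (CH₃O⁻): pKₐ(CH₃OH) ≈ 15.5
tert-butoxide: pKₐ(t-BuOH) ≈ 18 — bulky, strongly basic alkoxide
The question asks for worst first, so the sequence is read in increasing leaving-group ability.

tert-butoxide < methoxide (CH₃O⁻) < cyanide < hydrosulfide (HS⁻) < p-nitrobenzoate (p-O₂N–C₆H₄–COO⁻)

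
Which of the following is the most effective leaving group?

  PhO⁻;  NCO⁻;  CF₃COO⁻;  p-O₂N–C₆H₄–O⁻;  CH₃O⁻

CF₃COO⁻

The more stable X⁻ (or X) is on its own — i.e. the weaker a base it is — the better a leaving group it makes.
CF₃COO⁻: pKₐ(CF₃COOH) ≈ 0.2
NCO⁻: pKₐ(HOCN) ≈ 3.5
p-O₂N–C₆H₄–O⁻: pKₐ(p-nitrophenol) ≈ 7.2
PhO⁻: pKₐ(C₆H₅OH (phenol)) ≈ 10
CH₃O⁻: pKₐ(CH₃OH) ≈ 15.5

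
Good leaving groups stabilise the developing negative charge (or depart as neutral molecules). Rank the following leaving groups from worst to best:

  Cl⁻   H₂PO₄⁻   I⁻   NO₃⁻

H₂PO₄⁻ < NO₃⁻ < Cl⁻ < I⁻

A good leaving group is a weak base: the lower the pKₐ of its conjugate acid, the more readily it departs.
I⁻: pKₐ(HI) ≈ -10
Cl⁻: pKₐ(HCl) ≈ -7 — moderately weak base
NO₃⁻: pKₐ(HNO₃) ≈ -1.3 — resonance-delocalised over three oxygens
H₂PO₄⁻: pKₐ(H₃PO₄) ≈ 2.1
Listed from poorest to best leaving group as asked.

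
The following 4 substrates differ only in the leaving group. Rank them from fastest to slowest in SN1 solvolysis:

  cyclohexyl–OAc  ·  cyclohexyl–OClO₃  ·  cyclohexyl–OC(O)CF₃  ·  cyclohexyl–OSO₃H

The skeletons are identical, so relative rate is governed entirely by leaving-group ability.
A good leaving group is a weak base: the lower the pKₐ of its conjugate acid, the more readily it departs.
cyclohexyl–OClO₃ loses ClO₄⁻: pKₐ(HClO₄) ≈ -10
cyclohexyl–OSO₃H loses HSO₄⁻: pKₐ(H₂SO₄) ≈ -3
cyclohexyl–OC(O)CF₃ loses CF₃COO⁻: pKₐ(CF₃COOH) ≈ 0.2
cyclohexyl–OAc loses AcO⁻: pKₐ(CH₃COOH) ≈ 4.8

cyclohexyl–OClO₃ > cyclohexyl–OSO₃H > cyclohexyl–OC(O)CF₃ > cyclohexyl–OAc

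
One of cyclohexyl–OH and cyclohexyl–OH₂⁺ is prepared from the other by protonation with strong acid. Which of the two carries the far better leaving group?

cyclohexyl–OH₂⁺

From cyclohexyl–OH the departing group would be OH⁻ (pKₐ(H₂O) ≈ 15.7). Strong base; essentially never leaves without prior activation.
From cyclohexyl–OH₂⁺ the leaving group is H₂O (pKₐ(H₃O⁺) ≈ -1.7). Neutral; leaves from a protonated alcohol (R–OH₂⁺).
Protonation with strong acid works by converting the leaving group from hydroxide to neutral water, making cyclohexyl–OH₂⁺ enormously more reactive.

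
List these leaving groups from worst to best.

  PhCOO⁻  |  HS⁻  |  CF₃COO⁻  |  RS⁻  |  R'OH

Leaving-group ability tracks the stability of the departed species; conjugate-acid pKₐ is the usual yardstick (lower pKₐ → better LG).
R'OH: pKₐ(R'OH₂⁺) ≈ -2.4 — neutral; leaves from a protonated ether (an oxonium ion, R–O(H)R'⁺)
CF₃COO⁻: pKₐ(CF₃COOH) ≈ 0.2 — strongly electron-withdrawing CF₃ stabilises the carboxylate
PhCOO⁻: pKₐ(C₆H₅COOH) ≈ 4.2 — aryl carboxylate
HS⁻: pKₐ(H₂S) ≈ 7
RS⁻: pKₐ(RSH (a thiol)) ≈ 10.5 — moderately basic; rarely leaves without activation
The question asks for worst first, so the sequence is read in increasing leaving-group ability.

RS⁻ < HS⁻ < PhCOO⁻ < CF₃COO⁻ < R'OH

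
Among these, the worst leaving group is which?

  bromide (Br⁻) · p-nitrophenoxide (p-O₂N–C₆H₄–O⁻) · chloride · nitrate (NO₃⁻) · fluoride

p-nitrophenoxide (p-O₂N–C₆H₄–O⁻)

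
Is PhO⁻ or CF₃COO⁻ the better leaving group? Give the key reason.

CF₃COO⁻

CF₃COO⁻ is the better leaving group.
pKₐ(CF₃COOH) ≈ 0.2 versus pKₐ(C₆H₅OH (phenol)) ≈ 10: CF₃COO⁻ is the much weaker base.
Strongly electron-withdrawing CF₃ stabilises the carboxylate.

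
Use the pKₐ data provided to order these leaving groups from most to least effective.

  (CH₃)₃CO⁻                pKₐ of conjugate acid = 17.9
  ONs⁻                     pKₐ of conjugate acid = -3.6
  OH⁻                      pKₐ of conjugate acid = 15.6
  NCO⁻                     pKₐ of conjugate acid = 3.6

Lower conjugate-acid pKₐ ⇒ weaker base ⇒ better leaving group.
Sorting by the given values: ONs⁻ (-3.6), NCO⁻ (3.6), OH⁻ (15.6), (CH₃)₃CO⁻ (17.9).

ONs⁻ > NCO⁻ > OH⁻ > (CH₃)₃CO⁻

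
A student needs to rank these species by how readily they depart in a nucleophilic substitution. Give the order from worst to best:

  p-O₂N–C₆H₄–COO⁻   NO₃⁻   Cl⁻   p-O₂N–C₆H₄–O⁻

p-O₂N–C₆H₄–O⁻ < p-O₂N–C₆H₄–COO⁻ < NO₃⁻ < Cl⁻

The more stable X⁻ (or X) is on its own — i.e. the weaker a base it is — the better a leaving group it makes.
Cl⁻: pKₐ(HCl) ≈ -7
NO₃⁻: pKₐ(HNO₃) ≈ -1.3
p-O₂N–C₆H₄–COO⁻: pKₐ(p-nitrobenzoic acid) ≈ 3.4
p-O₂N–C₆H₄–O⁻: pKₐ(p-nitrophenol) ≈ 7.2
The question asks for worst first, so the sequence is read in increasing leaving-group ability.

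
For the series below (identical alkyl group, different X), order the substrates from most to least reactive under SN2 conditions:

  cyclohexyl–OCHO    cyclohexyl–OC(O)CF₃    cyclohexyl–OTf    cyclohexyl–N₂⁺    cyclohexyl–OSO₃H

cyclohexyl–N₂⁺ > cyclohexyl–OTf > cyclohexyl–OSO₃H > cyclohexyl–OC(O)CF₃ > cyclohexyl–OCHO

With the same alkyl group throughout, only the leaving group differentiates the rates.
Leaving-group ability tracks the stability of the departed species; conjugate-acid pKₐ is the usual yardstick (lower pKₐ → better LG).
cyclohexyl–N₂⁺ loses N₂: no meaningful conjugate acid; N₂ departs as an exceptionally stable neutral molecule
cyclohexyl–OTf loses OTf⁻: pKₐ(CF₃SO₃H (triflic acid)) ≈ -14
cyclohexyl–OSO₃H loses HSO₄⁻: pKₐ(H₂SO₄) ≈ -3
cyclohexyl–OC(O)CF₃ loses CF₃COO⁻: pKₐ(CF₃COOH) ≈ 0.2
cyclohexyl–OCHO loses HCOO⁻: pKₐ(HCOOH) ≈ 3.8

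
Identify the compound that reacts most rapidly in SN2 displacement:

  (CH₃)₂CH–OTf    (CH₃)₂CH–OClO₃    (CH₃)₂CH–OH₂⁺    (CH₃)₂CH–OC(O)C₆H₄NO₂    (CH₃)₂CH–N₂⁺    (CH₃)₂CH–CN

(CH₃)₂CH–N₂⁺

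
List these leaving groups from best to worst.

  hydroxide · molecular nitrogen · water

molecular nitrogen > water > hydroxide

A good leaving group is a weak base: the lower the pKₐ of its conjugate acid, the more readily it departs.
molecular nitrogen: no meaningful conjugate acid; N₂ departs as an exceptionally stable neutral molecule
water: pKₐ(H₃O⁺) ≈ -1.7
hydroxide: pKₐ(H₂O) ≈ 15.7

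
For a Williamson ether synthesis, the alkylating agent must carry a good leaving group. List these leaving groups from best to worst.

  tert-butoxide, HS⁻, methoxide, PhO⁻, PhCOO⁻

PhCOO⁻ > HS⁻ > PhO⁻ > methoxide > tert-butoxide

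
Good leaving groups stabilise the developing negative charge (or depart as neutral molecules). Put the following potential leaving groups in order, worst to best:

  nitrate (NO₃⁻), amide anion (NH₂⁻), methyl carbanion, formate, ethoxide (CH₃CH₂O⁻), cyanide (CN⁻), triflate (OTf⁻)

methyl carbanion < amide anion (NH₂⁻) < ethoxide (CH₃CH₂O⁻) < cyanide (CN⁻) < formate < nitrate (NO₃⁻) < triflate (OTf⁻)

Leaving-group ability tracks the stability of the departed species; conjugate-acid pKₐ is the usual yardstick (lower pKₐ → better LG).
triflate (OTf⁻): pKₐ(CF₃SO₃H (triflic acid)) ≈ -14 — charge spread over three oxygens and a CF₃ group; the premier leaving group in synthesis
nitrate (NO₃⁻): pKₐ(HNO₃) ≈ -1.3 — resonance-delocalised over three oxygens
formate: pKₐ(HCOOH) ≈ 3.8
cyanide (CN⁻): pKₐ(HCN) ≈ 9.2
ethoxide (CH₃CH₂O⁻): pKₐ(CH₃CH₂OH) ≈ 16 — strong base; alkoxides do not leave unassisted
amide anion (NH₂⁻): pKₐ(NH₃) ≈ 38
methyl carbanion: pKₐ(CH₄) ≈ 48
Listed from poorest to best leaving group as asked.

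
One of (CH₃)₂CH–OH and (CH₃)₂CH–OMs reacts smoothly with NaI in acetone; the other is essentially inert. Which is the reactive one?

(CH₃)₂CH–OMs

From (CH₃)₂CH–OH the departing group would be OH⁻ (pKₐ(H₂O) ≈ 15.7). Strong base; essentially never leaves without prior activation.
From (CH₃)₂CH–OMs the leaving group is OMs⁻ (pKₐ(CH₃SO₃H (MsOH)) ≈ -1.9). Resonance-delocalised alkanesulfonate.
(In practice (CH₃)₂CH–OMs is made from (CH₃)₂CH–OH by treatment with MsCl / Et₃N, converting the hydroxyl into a mesylate.)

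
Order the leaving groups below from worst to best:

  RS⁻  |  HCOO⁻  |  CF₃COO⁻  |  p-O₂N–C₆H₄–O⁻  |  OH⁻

OH⁻ < RS⁻ < p-O₂N–C₆H₄–O⁻ < HCOO⁻ < CF₃COO⁻

Leaving-group ability tracks the stability of the departed species; conjugate-acid pKₐ is the usual yardstick (lower pKₐ → better LG).
CF₃COO⁻: pKₐ(CF₃COOH) ≈ 0.2
HCOO⁻: pKₐ(HCOOH) ≈ 3.8 — resonance-stabilised carboxylate
p-O₂N–C₆H₄–O⁻: pKₐ(p-nitrophenol) ≈ 7.2 — nitro group delocalises the charge; the classic chromogenic LG
RS⁻: pKₐ(RSH (a thiol)) ≈ 10.5
OH⁻: pKₐ(H₂O) ≈ 15.7
Reversing gives the worst-to-best order requested.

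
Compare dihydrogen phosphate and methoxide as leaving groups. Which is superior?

dihydrogen phosphate is the better leaving group.
pKₐ(H₃PO₄) ≈ 2.1 versus pKₐ(CH₃OH) ≈ 15.5: dihydrogen phosphate is the much weaker base.
Moderate base; biological leaving group after further activation.

dihydrogen phosphate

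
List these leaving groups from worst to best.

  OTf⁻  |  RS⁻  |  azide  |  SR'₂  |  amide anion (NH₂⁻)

Leaving-group ability tracks the stability of the departed species; conjugate-acid pKₐ is the usual yardstick (lower pKₐ → better LG).
OTf⁻: pKₐ(CF₃SO₃H (triflic acid)) ≈ -14
SR'₂: pKₐ(R'₂SH⁺) ≈ -7
azide: pKₐ(HN₃) ≈ 4.7
RS⁻: pKₐ(RSH (a thiol)) ≈ 10.5
amide anion (NH₂⁻): pKₐ(NH₃) ≈ 38
Listed from poorest to best leaving group as asked.

amide anion (NH₂⁻) < RS⁻ < azide < SR'₂ < OTf⁻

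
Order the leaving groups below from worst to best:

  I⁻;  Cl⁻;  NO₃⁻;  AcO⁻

Leaving-group ability tracks the stability of the departed species; conjugate-acid pKₐ is the usual yardstick (lower pKₐ → better LG).
I⁻: pKₐ(HI) ≈ -10
Cl⁻: pKₐ(HCl) ≈ -7
NO₃⁻: pKₐ(HNO₃) ≈ -1.3
AcO⁻: pKₐ(CH₃COOH) ≈ 4.8
The question asks for worst first, so the sequence is read in increasing leaving-group ability.

AcO⁻ < NO₃⁻ < Cl⁻ < I⁻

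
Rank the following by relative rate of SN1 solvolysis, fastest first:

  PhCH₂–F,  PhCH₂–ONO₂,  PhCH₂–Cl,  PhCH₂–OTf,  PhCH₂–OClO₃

Same R in every case — rank the leaving groups.
Rank by basicity of the departing species: weakest base leaves most easily.
PhCH₂–OTf loses OTf⁻: pKₐ(CF₃SO₃H (triflic acid)) ≈ -14
PhCH₂–OClO₃ loses ClO₄⁻: pKₐ(HClO₄) ≈ -10
PhCH₂–Cl loses Cl⁻: pKₐ(HCl) ≈ -7
PhCH₂–ONO₂ loses NO₃⁻: pKₐ(HNO₃) ≈ -1.3
PhCH₂–F loses F⁻: pKₐ(HF) ≈ 3.2

PhCH₂–OTf > PhCH₂–OClO₃ > PhCH₂–Cl > PhCH₂–ONO₂ > PhCH₂–F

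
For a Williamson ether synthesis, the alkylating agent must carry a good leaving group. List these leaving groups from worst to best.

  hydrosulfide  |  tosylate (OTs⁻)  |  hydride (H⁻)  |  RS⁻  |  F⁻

The more stable X⁻ (or X) is on its own — i.e. the weaker a base it is — the better a leaving group it makes.
tosylate (OTs⁻): pKₐ(p-CH₃C₆H₄SO₃H (TsOH)) ≈ -2.8
F⁻: pKₐ(HF) ≈ 3.2
hydrosulfide: pKₐ(H₂S) ≈ 7
RS⁻: pKₐ(RSH (a thiol)) ≈ 10.5
hydride (H⁻): pKₐ(H₂) ≈ 36
The question asks for worst first, so the sequence is read in increasing leaving-group ability.

hydride (H⁻) < RS⁻ < hydrosulfide < F⁻ < tosylate (OTs⁻)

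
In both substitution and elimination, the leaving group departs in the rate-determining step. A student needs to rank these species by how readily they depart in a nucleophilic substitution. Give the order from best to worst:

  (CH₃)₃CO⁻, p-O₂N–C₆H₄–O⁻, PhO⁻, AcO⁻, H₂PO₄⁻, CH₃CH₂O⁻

The more stable X⁻ (or X) is on its own — i.e. the weaker a base it is — the better a leaving group it makes.
H₂PO₄⁻: pKₐ(H₃PO₄) ≈ 2.1
AcO⁻: pKₐ(CH₃COOH) ≈ 4.8
p-O₂N–C₆H₄–O⁻: pKₐ(p-nitrophenol) ≈ 7.2
PhO⁻: pKₐ(C₆H₅OH (phenol)) ≈ 10
CH₃CH₂O⁻: pKₐ(CH₃CH₂OH) ≈ 16
(CH₃)₃CO⁻: pKₐ(t-BuOH) ≈ 18

H₂PO₄⁻ > AcO⁻ > p-O₂N–C₆H₄–O⁻ > PhO⁻ > CH₃CH₂O⁻ > (CH₃)₃CO⁻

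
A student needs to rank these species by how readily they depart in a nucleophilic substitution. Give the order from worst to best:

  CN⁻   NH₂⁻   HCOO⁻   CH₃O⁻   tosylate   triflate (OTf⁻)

The more stable X⁻ (or X) is on its own — i.e. the weaker a base it is — the better a leaving group it makes.
triflate (OTf⁻): pKₐ(CF₃SO₃H (triflic acid)) ≈ -14
tosylate: pKₐ(p-CH₃C₆H₄SO₃H (TsOH)) ≈ -2.8
HCOO⁻: pKₐ(HCOOH) ≈ 3.8
CN⁻: pKₐ(HCN) ≈ 9.2
CH₃O⁻: pKₐ(CH₃OH) ≈ 15.5
NH₂⁻: pKₐ(NH₃) ≈ 38
Reversing gives the worst-to-best order requested.

NH₂⁻ < CH₃O⁻ < CN⁻ < HCOO⁻ < tosylate < triflate (OTf⁻)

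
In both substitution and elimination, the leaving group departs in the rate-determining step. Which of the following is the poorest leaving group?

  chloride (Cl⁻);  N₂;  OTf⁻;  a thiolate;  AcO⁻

The more stable X⁻ (or X) is on its own — i.e. the weaker a base it is — the better a leaving group it makes.
N₂: no meaningful conjugate acid; N₂ departs as an exceptionally stable neutral molecule
OTf⁻: pKₐ(CF₃SO₃H (triflic acid)) ≈ -14
chloride (Cl⁻): pKₐ(HCl) ≈ -7
AcO⁻: pKₐ(CH₃COOH) ≈ 4.8
a thiolate: pKₐ(RSH (a thiol)) ≈ 10.5

a thiolate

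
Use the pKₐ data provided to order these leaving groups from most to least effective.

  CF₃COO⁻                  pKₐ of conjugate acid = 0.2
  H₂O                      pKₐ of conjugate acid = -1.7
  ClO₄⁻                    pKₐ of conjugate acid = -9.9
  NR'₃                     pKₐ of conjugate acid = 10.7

Lower conjugate-acid pKₐ ⇒ weaker base ⇒ better leaving group.
Sorting by the given values: ClO₄⁻ (-9.9), H₂O (-1.7), CF₃COO⁻ (0.2), NR'₃ (10.7).

ClO₄⁻ > H₂O > CF₃COO⁻ > NR'₃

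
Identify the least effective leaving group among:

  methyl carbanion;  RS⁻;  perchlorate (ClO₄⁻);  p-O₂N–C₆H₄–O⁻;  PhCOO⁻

A good leaving group is a weak base: the lower the pKₐ of its conjugate acid, the more readily it departs.
perchlorate (ClO₄⁻): pKₐ(HClO₄) ≈ -10
PhCOO⁻: pKₐ(C₆H₅COOH) ≈ 4.2
p-O₂N–C₆H₄–O⁻: pKₐ(p-nitrophenol) ≈ 7.2
RS⁻: pKₐ(RSH (a thiol)) ≈ 10.5
methyl carbanion: pKₐ(CH₄) ≈ 48

methyl carbanion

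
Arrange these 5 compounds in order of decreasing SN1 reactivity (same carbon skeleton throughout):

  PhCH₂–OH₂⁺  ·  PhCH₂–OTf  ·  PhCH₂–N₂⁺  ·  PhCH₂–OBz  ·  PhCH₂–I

The skeletons are identical, so relative rate is governed entirely by leaving-group ability.
The more stable X⁻ (or X) is on its own — i.e. the weaker a base it is — the better a leaving group it makes.
PhCH₂–N₂⁺ loses N₂: no meaningful conjugate acid; N₂ departs as an exceptionally stable neutral molecule
PhCH₂–OTf loses OTf⁻: pKₐ(CF₃SO₃H (triflic acid)) ≈ -14
PhCH₂–I loses I⁻: pKₐ(HI) ≈ -10
PhCH₂–OH₂⁺ loses H₂O: pKₐ(H₃O⁺) ≈ -1.7
PhCH₂–OBz loses PhCOO⁻: pKₐ(C₆H₅COOH) ≈ 4.2

PhCH₂–N₂⁺ > PhCH₂–OTf > PhCH₂–I > PhCH₂–OH₂⁺ > PhCH₂–OBz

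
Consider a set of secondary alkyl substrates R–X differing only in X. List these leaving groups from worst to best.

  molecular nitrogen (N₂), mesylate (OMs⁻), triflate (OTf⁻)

mesylate (OMs⁻) < triflate (OTf⁻) < molecular nitrogen (N₂)

Rank by basicity of the departing species: weakest base leaves most easily.
molecular nitrogen (N₂): no meaningful conjugate acid; N₂ departs as an exceptionally stable neutral molecule
triflate (OTf⁻): pKₐ(CF₃SO₃H (triflic acid)) ≈ -14 — charge spread over three oxygens and a CF₃ group; the premier leaving group in synthesis
mesylate (OMs⁻): pKₐ(CH₃SO₃H (MsOH)) ≈ -1.9 — resonance-delocalised alkanesulfonate
Listed from poorest to best leaving group as asked.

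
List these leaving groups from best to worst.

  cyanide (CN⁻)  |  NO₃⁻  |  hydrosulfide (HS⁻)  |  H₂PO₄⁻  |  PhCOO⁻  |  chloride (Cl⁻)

chloride (Cl⁻) > NO₃⁻ > H₂PO₄⁻ > PhCOO⁻ > hydrosulfide (HS⁻) > cyanide (CN⁻)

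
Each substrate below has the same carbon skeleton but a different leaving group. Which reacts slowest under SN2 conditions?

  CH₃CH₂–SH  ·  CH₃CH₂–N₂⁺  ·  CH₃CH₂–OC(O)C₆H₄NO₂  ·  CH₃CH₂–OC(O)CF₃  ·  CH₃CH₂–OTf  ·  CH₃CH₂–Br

CH₃CH₂–SH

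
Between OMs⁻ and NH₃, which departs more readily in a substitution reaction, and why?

OMs⁻ is the better leaving group.
pKₐ(CH₃SO₃H (MsOH)) ≈ -1.9 versus pKₐ(NH₄⁺) ≈ 9.2: OMs⁻ is the much weaker base.
Resonance-delocalised alkanesulfonate.

OMs⁻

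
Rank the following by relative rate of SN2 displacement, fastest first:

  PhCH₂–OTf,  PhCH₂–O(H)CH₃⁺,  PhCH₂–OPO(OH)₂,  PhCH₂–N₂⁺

Identical carbon frameworks mean the comparison reduces to leaving-group quality.
A good leaving group is a weak base: the lower the pKₐ of its conjugate acid, the more readily it departs.
PhCH₂–N₂⁺ loses N₂: no meaningful conjugate acid; N₂ departs as an exceptionally stable neutral molecule
PhCH₂–OTf loses OTf⁻: pKₐ(CF₃SO₃H (triflic acid)) ≈ -14
PhCH₂–O(H)CH₃⁺ loses R'OH: pKₐ(R'OH₂⁺) ≈ -2.4
PhCH₂–OPO(OH)₂ loses H₂PO₄⁻: pKₐ(H₃PO₄) ≈ 2.1

PhCH₂–N₂⁺ > PhCH₂–OTf > PhCH₂–O(H)CH₃⁺ > PhCH₂–OPO(OH)₂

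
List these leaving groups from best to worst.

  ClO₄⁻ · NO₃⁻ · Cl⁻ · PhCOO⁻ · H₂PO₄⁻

Leaving-group ability tracks the stability of the departed species; conjugate-acid pKₐ is the usual yardstick (lower pKₐ → better LG).
ClO₄⁻: pKₐ(HClO₄) ≈ -10 — extremely weak base; rarely used for safety reasons
Cl⁻: pKₐ(HCl) ≈ -7
NO₃⁻: pKₐ(HNO₃) ≈ -1.3 — resonance-delocalised over three oxygens
H₂PO₄⁻: pKₐ(H₃PO₄) ≈ 2.1 — moderate base; biological leaving group after further activation
PhCOO⁻: pKₐ(C₆H₅COOH) ≈ 4.2 — aryl carboxylate

ClO₄⁻ > Cl⁻ > NO₃⁻ > H₂PO₄⁻ > PhCOO⁻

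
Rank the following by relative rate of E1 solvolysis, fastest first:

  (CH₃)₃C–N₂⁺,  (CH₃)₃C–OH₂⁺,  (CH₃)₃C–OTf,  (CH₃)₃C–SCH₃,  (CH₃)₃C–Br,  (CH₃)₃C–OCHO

The skeletons are identical, so relative rate is governed entirely by leaving-group ability.
The more stable X⁻ (or X) is on its own — i.e. the weaker a base it is — the better a leaving group it makes.
(CH₃)₃C–N₂⁺ loses N₂: no meaningful conjugate acid; N₂ departs as an exceptionally stable neutral molecule
(CH₃)₃C–OTf loses OTf⁻: pKₐ(CF₃SO₃H (triflic acid)) ≈ -14
(CH₃)₃C–Br loses Br⁻: pKₐ(HBr) ≈ -9
(CH₃)₃C–OH₂⁺ loses H₂O: pKₐ(H₃O⁺) ≈ -1.7
(CH₃)₃C–OCHO loses HCOO⁻: pKₐ(HCOOH) ≈ 3.8
(CH₃)₃C–SCH₃ loses RS⁻: pKₐ(RSH (a thiol)) ≈ 10.5

(CH₃)₃C–N₂⁺ > (CH₃)₃C–OTf > (CH₃)₃C–Br > (CH₃)₃C–OH₂⁺ > (CH₃)₃C–OCHO > (CH₃)₃C–SCH₃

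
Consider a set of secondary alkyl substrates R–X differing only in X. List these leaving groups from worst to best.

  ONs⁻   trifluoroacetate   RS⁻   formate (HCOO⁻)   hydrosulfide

RS⁻ < hydrosulfide < formate (HCOO⁻) < trifluoroacetate < ONs⁻

ONs⁻: pKₐ(p-O₂NC₆H₄SO₃H) ≈ -3.5
trifluoroacetate: pKₐ(CF₃COOH) ≈ 0.2
formate (HCOO⁻): pKₐ(HCOOH) ≈ 3.8
hydrosulfide: pKₐ(H₂S) ≈ 7
RS⁻: pKₐ(RSH (a thiol)) ≈ 10.5
Reversing gives the worst-to-best order requested.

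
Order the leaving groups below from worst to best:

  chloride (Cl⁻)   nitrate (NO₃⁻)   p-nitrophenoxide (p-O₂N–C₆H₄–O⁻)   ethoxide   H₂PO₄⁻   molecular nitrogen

ethoxide < p-nitrophenoxide (p-O₂N–C₆H₄–O⁻) < H₂PO₄⁻ < nitrate (NO₃⁻) < chloride (Cl⁻) < molecular nitrogen

molecular nitrogen: no meaningful conjugate acid; N₂ departs as an exceptionally stable neutral molecule
chloride (Cl⁻): pKₐ(HCl) ≈ -7
nitrate (NO₃⁻): pKₐ(HNO₃) ≈ -1.3
H₂PO₄⁻: pKₐ(H₃PO₄) ≈ 2.1
p-nitrophenoxide (p-O₂N–C₆H₄–O⁻): pKₐ(p-nitrophenol) ≈ 7.2
ethoxide: pKₐ(CH₃CH₂OH) ≈ 16
Listed from poorest to best leaving group as asked.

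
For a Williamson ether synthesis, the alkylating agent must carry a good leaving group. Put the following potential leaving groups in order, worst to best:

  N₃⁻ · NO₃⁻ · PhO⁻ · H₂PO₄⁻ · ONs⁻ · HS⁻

The more stable X⁻ (or X) is on its own — i.e. the weaker a base it is — the better a leaving group it makes.
ONs⁻: pKₐ(p-O₂NC₆H₄SO₃H) ≈ -3.5
NO₃⁻: pKₐ(HNO₃) ≈ -1.3
H₂PO₄⁻: pKₐ(H₃PO₄) ≈ 2.1
N₃⁻: pKₐ(HN₃) ≈ 4.7
HS⁻: pKₐ(H₂S) ≈ 7
PhO⁻: pKₐ(C₆H₅OH (phenol)) ≈ 10
Listed from poorest to best leaving group as asked.

PhO⁻ < HS⁻ < N₃⁻ < H₂PO₄⁻ < NO₃⁻ < ONs⁻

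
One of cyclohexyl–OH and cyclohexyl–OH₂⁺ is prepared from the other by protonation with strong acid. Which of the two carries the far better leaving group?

cyclohexyl–OH₂⁺

From cyclohexyl–OH the departing group would be OH⁻ (pKₐ(H₂O) ≈ 15.7). Strong base; essentially never leaves without prior activation.
From cyclohexyl–OH₂⁺ the leaving group is H₂O (pKₐ(H₃O⁺) ≈ -1.7). Neutral; leaves from a protonated alcohol (R–OH₂⁺).
Protonation with strong acid works by converting the leaving group from hydroxide to neutral water, making cyclohexyl–OH₂⁺ enormously more reactive.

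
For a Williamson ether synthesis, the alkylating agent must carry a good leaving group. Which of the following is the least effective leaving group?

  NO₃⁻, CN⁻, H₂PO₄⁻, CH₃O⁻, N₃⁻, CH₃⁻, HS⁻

A good leaving group is a weak base: the lower the pKₐ of its conjugate acid, the more readily it departs.
NO₃⁻: pKₐ(HNO₃) ≈ -1.3
H₂PO₄⁻: pKₐ(H₃PO₄) ≈ 2.1
N₃⁻: pKₐ(HN₃) ≈ 4.7
HS⁻: pKₐ(H₂S) ≈ 7
CN⁻: pKₐ(HCN) ≈ 9.2
CH₃O⁻: pKₐ(CH₃OH) ≈ 15.5
CH₃⁻: pKₐ(CH₄) ≈ 48

CH₃⁻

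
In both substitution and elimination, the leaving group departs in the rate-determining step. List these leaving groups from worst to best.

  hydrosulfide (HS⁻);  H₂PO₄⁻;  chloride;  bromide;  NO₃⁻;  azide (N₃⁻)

bromide: pKₐ(HBr) ≈ -9 — weak base; good leaving group
chloride: pKₐ(HCl) ≈ -7 — moderately weak base
NO₃⁻: pKₐ(HNO₃) ≈ -1.3
H₂PO₄⁻: pKₐ(H₃PO₄) ≈ 2.1
azide (N₃⁻): pKₐ(HN₃) ≈ 4.7
hydrosulfide (HS⁻): pKₐ(H₂S) ≈ 7 — larger and more polarisable than the oxygen analogue
Listed from poorest to best leaving group as asked.

hydrosulfide (HS⁻) < azide (N₃⁻) < H₂PO₄⁻ < NO₃⁻ < chloride < bromide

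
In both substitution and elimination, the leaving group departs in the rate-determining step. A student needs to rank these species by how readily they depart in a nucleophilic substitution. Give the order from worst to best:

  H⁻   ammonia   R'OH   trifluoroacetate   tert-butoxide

H⁻ < tert-butoxide < ammonia < trifluoroacetate < R'OH

Leaving-group ability tracks the stability of the departed species; conjugate-acid pKₐ is the usual yardstick (lower pKₐ → better LG).
R'OH: pKₐ(R'OH₂⁺) ≈ -2.4
trifluoroacetate: pKₐ(CF₃COOH) ≈ 0.2
ammonia: pKₐ(NH₄⁺) ≈ 9.2
tert-butoxide: pKₐ(t-BuOH) ≈ 18
H⁻: pKₐ(H₂) ≈ 36
Listed from poorest to best leaving group as asked.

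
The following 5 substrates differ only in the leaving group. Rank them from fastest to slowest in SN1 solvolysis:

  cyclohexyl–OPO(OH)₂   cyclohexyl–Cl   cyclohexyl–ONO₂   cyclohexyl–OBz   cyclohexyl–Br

The skeletons are identical, so relative rate is governed entirely by leaving-group ability.
The more stable X⁻ (or X) is on its own — i.e. the weaker a base it is — the better a leaving group it makes.
cyclohexyl–Br loses Br⁻: pKₐ(HBr) ≈ -9
cyclohexyl–Cl loses Cl⁻: pKₐ(HCl) ≈ -7
cyclohexyl–ONO₂ loses NO₃⁻: pKₐ(HNO₃) ≈ -1.3
cyclohexyl–OPO(OH)₂ loses H₂PO₄⁻: pKₐ(H₃PO₄) ≈ 2.1
cyclohexyl–OBz loses PhCOO⁻: pKₐ(C₆H₅COOH) ≈ 4.2

cyclohexyl–Br > cyclohexyl–Cl > cyclohexyl–ONO₂ > cyclohexyl–OPO(OH)₂ > cyclohexyl–OBz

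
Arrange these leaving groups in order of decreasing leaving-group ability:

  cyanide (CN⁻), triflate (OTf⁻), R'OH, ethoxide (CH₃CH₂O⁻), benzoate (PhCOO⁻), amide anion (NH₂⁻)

triflate (OTf⁻) > R'OH > benzoate (PhCOO⁻) > cyanide (CN⁻) > ethoxide (CH₃CH₂O⁻) > amide anion (NH₂⁻)

Rank by basicity of the departing species: weakest base leaves most easily.
triflate (OTf⁻): pKₐ(CF₃SO₃H (triflic acid)) ≈ -14 — charge spread over three oxygens and a CF₃ group; the premier leaving group in synthesis
R'OH: pKₐ(R'OH₂⁺) ≈ -2.4
benzoate (PhCOO⁻): pKₐ(C₆H₅COOH) ≈ 4.2 — aryl carboxylate
cyanide (CN⁻): pKₐ(HCN) ≈ 9.2
ethoxide (CH₃CH₂O⁻): pKₐ(CH₃CH₂OH) ≈ 16
amide anion (NH₂⁻): pKₐ(NH₃) ≈ 38 — extremely strong base; never a leaving group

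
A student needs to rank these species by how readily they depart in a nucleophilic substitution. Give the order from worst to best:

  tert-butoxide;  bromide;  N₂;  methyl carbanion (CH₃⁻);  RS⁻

methyl carbanion (CH₃⁻) < tert-butoxide < RS⁻ < bromide < N₂

N₂: no meaningful conjugate acid; N₂ departs as an exceptionally stable neutral molecule
bromide: pKₐ(HBr) ≈ -9
RS⁻: pKₐ(RSH (a thiol)) ≈ 10.5
tert-butoxide: pKₐ(t-BuOH) ≈ 18
methyl carbanion (CH₃⁻): pKₐ(CH₄) ≈ 48
Reversing gives the worst-to-best order requested.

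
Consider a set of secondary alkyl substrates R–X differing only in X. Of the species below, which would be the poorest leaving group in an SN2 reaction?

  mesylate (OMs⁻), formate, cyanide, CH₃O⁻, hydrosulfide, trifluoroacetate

CH₃O⁻

mesylate (OMs⁻): pKₐ(CH₃SO₃H (MsOH)) ≈ -1.9
trifluoroacetate: pKₐ(CF₃COOH) ≈ 0.2
formate: pKₐ(HCOOH) ≈ 3.8
hydrosulfide: pKₐ(H₂S) ≈ 7
cyanide: pKₐ(HCN) ≈ 9.2
CH₃O⁻: pKₐ(CH₃OH) ≈ 15.5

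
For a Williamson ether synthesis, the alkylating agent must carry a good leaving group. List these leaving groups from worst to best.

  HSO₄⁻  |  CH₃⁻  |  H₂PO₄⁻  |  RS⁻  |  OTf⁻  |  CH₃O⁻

CH₃⁻ < CH₃O⁻ < RS⁻ < H₂PO₄⁻ < HSO₄⁻ < OTf⁻

Rank by basicity of the departing species: weakest base leaves most easily.
OTf⁻: pKₐ(CF₃SO₃H (triflic acid)) ≈ -14
HSO₄⁻: pKₐ(H₂SO₄) ≈ -3
H₂PO₄⁻: pKₐ(H₃PO₄) ≈ 2.1
RS⁻: pKₐ(RSH (a thiol)) ≈ 10.5
CH₃O⁻: pKₐ(CH₃OH) ≈ 15.5
CH₃⁻: pKₐ(CH₄) ≈ 48
Listed from poorest to best leaving group as asked.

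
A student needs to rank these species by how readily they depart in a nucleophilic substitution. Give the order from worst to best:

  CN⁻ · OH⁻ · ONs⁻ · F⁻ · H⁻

H⁻ < OH⁻ < CN⁻ < F⁻ < ONs⁻

Rank by basicity of the departing species: weakest base leaves most easily.
ONs⁻: pKₐ(p-O₂NC₆H₄SO₃H) ≈ -3.5 — p-nitro group further stabilises the sulfonate
F⁻: pKₐ(HF) ≈ 3.2 — small and strongly basic; the poor halide leaving group
CN⁻: pKₐ(HCN) ≈ 9.2
OH⁻: pKₐ(H₂O) ≈ 15.7
H⁻: pKₐ(H₂) ≈ 36 — extremely strong base; leaves only in special hydride-transfer contexts
Reversing gives the worst-to-best order requested.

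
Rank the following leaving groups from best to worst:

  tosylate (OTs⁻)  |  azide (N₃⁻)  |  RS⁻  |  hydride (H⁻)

Rank by basicity of the departing species: weakest base leaves most easily.
tosylate (OTs⁻): pKₐ(p-CH₃C₆H₄SO₃H (TsOH)) ≈ -2.8 — resonance-delocalised arenesulfonate
azide (N₃⁻): pKₐ(HN₃) ≈ 4.7
RS⁻: pKₐ(RSH (a thiol)) ≈ 10.5
hydride (H⁻): pKₐ(H₂) ≈ 36

tosylate (OTs⁻) > azide (N₃⁻) > RS⁻ > hydride (H⁻)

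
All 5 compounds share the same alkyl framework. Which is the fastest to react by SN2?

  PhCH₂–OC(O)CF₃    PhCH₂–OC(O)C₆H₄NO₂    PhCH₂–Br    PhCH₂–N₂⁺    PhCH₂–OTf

PhCH₂–N₂⁺

With the same alkyl group throughout, only the leaving group differentiates the rates.
Rank by basicity of the departing species: weakest base leaves most easily.
PhCH₂–N₂⁺ loses N₂: no meaningful conjugate acid; N₂ departs as an exceptionally stable neutral molecule
PhCH₂–OTf loses OTf⁻: pKₐ(CF₃SO₃H (triflic acid)) ≈ -14
PhCH₂–Br loses Br⁻: pKₐ(HBr) ≈ -9
PhCH₂–OC(O)CF₃ loses CF₃COO⁻: pKₐ(CF₃COOH) ≈ 0.2
PhCH₂–OC(O)C₆H₄NO₂ loses p-O₂N–C₆H₄–COO⁻: pKₐ(p-nitrobenzoic acid) ≈ 3.4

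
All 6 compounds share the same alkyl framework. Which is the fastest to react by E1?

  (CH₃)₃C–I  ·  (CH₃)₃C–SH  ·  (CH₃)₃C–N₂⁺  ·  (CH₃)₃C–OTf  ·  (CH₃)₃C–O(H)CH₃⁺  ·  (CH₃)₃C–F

(CH₃)₃C–N₂⁺

With the same alkyl group throughout, only the leaving group differentiates the rates.
A good leaving group is a weak base: the lower the pKₐ of its conjugate acid, the more readily it departs.
(CH₃)₃C–N₂⁺ loses N₂: no meaningful conjugate acid; N₂ departs as an exceptionally stable neutral molecule
(CH₃)₃C–OTf loses OTf⁻: pKₐ(CF₃SO₃H (triflic acid)) ≈ -14
(CH₃)₃C–I loses I⁻: pKₐ(HI) ≈ -10
(CH₃)₃C–O(H)CH₃⁺ loses R'OH: pKₐ(R'OH₂⁺) ≈ -2.4
(CH₃)₃C–F loses F⁻: pKₐ(HF) ≈ 3.2
(CH₃)₃C–SH loses HS⁻: pKₐ(H₂S) ≈ 7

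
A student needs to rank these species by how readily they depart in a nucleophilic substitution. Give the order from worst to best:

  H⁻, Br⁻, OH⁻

A good leaving group is a weak base: the lower the pKₐ of its conjugate acid, the more readily it departs.
Br⁻: pKₐ(HBr) ≈ -9 — weak base; good leaving group
OH⁻: pKₐ(H₂O) ≈ 15.7
H⁻: pKₐ(H₂) ≈ 36 — extremely strong base; leaves only in special hydride-transfer contexts
The question asks for worst first, so the sequence is read in increasing leaving-group ability.

H⁻ < OH⁻ < Br⁻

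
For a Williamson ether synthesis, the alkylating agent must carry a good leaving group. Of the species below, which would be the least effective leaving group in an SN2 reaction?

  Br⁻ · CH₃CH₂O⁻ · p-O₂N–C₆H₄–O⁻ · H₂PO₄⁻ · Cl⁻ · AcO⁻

CH₃CH₂O⁻

The more stable X⁻ (or X) is on its own — i.e. the weaker a base it is — the better a leaving group it makes.
Br⁻: pKₐ(HBr) ≈ -9
Cl⁻: pKₐ(HCl) ≈ -7
H₂PO₄⁻: pKₐ(H₃PO₄) ≈ 2.1
AcO⁻: pKₐ(CH₃COOH) ≈ 4.8
p-O₂N–C₆H₄–O⁻: pKₐ(p-nitrophenol) ≈ 7.2
CH₃CH₂O⁻: pKₐ(CH₃CH₂OH) ≈ 16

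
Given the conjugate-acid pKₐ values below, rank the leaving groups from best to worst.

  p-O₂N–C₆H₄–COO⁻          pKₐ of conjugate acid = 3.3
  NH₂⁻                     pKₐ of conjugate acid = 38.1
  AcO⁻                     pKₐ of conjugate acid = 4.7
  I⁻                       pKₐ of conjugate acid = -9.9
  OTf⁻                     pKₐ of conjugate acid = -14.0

Lower conjugate-acid pKₐ ⇒ weaker base ⇒ better leaving group.
Sorting by the given values: OTf⁻ (-14.0), I⁻ (-9.9), p-O₂N–C₆H₄–COO⁻ (3.3), AcO⁻ (4.7), NH₂⁻ (38.1).

OTf⁻ > I⁻ > p-O₂N–C₆H₄–COO⁻ > AcO⁻ > NH₂⁻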